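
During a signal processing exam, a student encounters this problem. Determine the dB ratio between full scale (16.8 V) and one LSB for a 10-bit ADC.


Dynamic range from full-scale to LSB:
V_min = V_max / 2^bits = 16.8 / 2^10
DR = 20 * log10(V_max / V_min)
   = 20 * log10(2^10)
   = 20 * 10 * log10(2)
   = 60.21 dB

60.21 dB


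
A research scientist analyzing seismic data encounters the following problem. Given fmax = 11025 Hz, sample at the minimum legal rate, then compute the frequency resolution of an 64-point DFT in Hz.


Step 1 — Nyquist sampling rate:
fs = 2 * fmax = 2 * 11025 = 22050 Hz

Step 2 — DFT bin spacing:
df = fs / N = 22050 / 64 = 344.5312 Hz

344.5312 Hz


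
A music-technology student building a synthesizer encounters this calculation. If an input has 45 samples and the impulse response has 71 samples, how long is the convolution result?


Linear convolution output length:
L = N + M - 1
  = 45 + 71 - 1
  = 115 samples

115


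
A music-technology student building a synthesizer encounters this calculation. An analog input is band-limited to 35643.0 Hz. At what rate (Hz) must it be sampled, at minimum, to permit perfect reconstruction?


The Nyquist rate is twice the maximum frequency component.
fs_min = 2 * fmax
      = 2 * 35643.0
      = 71286.0 Hz

71286.0


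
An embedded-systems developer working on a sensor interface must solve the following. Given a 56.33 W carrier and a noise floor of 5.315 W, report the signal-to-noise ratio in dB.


SNR in decibels:
SNR = 10 * log10(Ps / Pn)
    = 10 * log10(56.33 / 5.315)
    = 10 * log10(10.5983)
    = 10 * 1.0252
    = 10.25 dB

10.25 dB


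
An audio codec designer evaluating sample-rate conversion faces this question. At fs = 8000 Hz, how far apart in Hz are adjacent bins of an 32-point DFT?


DFT frequency resolution:
df = fs / N
   = 8000 / 32
   = 250.0 Hz

250.0 Hz


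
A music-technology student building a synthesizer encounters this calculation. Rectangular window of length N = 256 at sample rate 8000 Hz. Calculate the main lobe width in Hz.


Main lobe width for a rectangular window:
Width = 2 * fs / N
      = 2 * 8000 / 256
      = 16000 / 256
      = 62.5 Hz

62.5 Hz


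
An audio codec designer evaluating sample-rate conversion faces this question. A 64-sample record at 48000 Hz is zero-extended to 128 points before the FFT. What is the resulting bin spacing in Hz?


Frequency resolution after zero-padding:
N_padded = 64 * 2 = 128
df = fs / N_padded
   = 48000 / 128
   = 375.0 Hz

375.0 Hz


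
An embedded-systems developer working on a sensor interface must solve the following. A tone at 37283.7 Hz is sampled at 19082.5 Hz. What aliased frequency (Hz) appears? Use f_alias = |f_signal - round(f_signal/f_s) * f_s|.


Compute the nearest integer multiple of fs to the signal:
n = round(37283.7 / 19082.5) = 2
f_alias = |37283.7 - 2 * 19082.5|
        = |37283.7 - 38165.0|
        = 881.3 Hz

881.3


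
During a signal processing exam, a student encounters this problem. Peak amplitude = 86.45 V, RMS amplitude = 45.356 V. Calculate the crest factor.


Crest factor is the ratio of peak to RMS:
CF = V_peak / V_rms
   = 86.45 / 45.356
   = 1.906

1.906


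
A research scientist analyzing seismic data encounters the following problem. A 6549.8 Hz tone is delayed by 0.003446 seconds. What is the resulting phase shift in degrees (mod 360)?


Phase shift from frequency and time delay:
phi = 360 * f * t_delay
    = 360 * 6549.8 * 0.003446
    = 8125.42 degrees
    mod 360 = 205.42 degrees

205.42 degrees


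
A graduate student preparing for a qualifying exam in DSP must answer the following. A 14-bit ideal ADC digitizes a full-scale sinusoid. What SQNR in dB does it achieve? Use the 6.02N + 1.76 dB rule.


Theoretical SNR for a full-scale sinusoid:
SNR = 6.02 * N + 1.76
    = 6.02 * 14 + 1.76
    = 84.28 + 1.76
    = 86.04 dB

86.04 dB


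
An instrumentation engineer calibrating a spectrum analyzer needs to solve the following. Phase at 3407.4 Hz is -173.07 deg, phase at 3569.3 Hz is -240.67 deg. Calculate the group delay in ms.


Group delay from phase difference:
tau = -d(phi)/d(omega)
d(phi) = -67.6 deg = -1.179843 rad
d(omega) = 2*pi*(3569.3 - 3407.4) = 1017.2477 rad/s
tau = -(-1.179843) / 1017.2477
    = 1.1598 ms

1.1598 ms


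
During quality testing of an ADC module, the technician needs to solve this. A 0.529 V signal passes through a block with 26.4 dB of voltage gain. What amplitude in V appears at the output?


Output voltage from dB gain:
V_out = V_in * 10^(gain_dB / 20)
      = 0.529 * 10^(26.4 / 20)
      = 0.529 * 20.892961
      = 11.0524 V

11.0524 V


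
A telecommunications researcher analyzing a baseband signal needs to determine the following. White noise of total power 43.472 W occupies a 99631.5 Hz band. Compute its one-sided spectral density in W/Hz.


Power spectral density:
PSD = P / BW
    = 43.472 / 99631.5
    = 0.00043633 W/Hz

0.00043633 W/Hz


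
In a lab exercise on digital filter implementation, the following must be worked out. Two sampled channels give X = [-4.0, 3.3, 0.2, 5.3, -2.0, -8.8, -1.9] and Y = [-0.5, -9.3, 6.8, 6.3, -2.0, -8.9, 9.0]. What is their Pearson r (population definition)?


Pearson correlation coefficient (population):
r = cov(X,Y) / (std(X) * std(Y))
Mean X = -1.1286, Mean Y = 0.2
Cov(X,Y) = 10.408571
Std(X) = 4.328548, Std(Y) = 6.934386
r = 0.3468

0.3468


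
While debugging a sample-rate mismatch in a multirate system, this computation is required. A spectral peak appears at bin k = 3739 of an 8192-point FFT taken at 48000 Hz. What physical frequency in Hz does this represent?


Frequency of DFT bin k:
f_k = k * fs / N
    = 3739 * 48000 / 8192
    = 179472000 / 8192
    = 21908.203 Hz

21908.203 Hz


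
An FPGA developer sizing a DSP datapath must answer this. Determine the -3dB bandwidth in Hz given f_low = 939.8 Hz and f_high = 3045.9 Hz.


Bandwidth is the difference of -3dB frequencies:
BW = f_high - f_low
   = 3045.9 - 939.8
   = 2106.1 Hz

2106.1 Hz


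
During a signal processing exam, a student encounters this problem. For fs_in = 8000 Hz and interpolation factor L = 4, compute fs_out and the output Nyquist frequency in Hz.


Step 1 — output sample rate after interpolation by L:
fs_out = L * fs_in = 4 * 8000 = 32000 Hz

Step 2 — Nyquist frequency of the output stream:
f_Nyq = fs_out / 2 = 32000 / 2 = 16000.0 Hz

fs_out = 32000 Hz; f_Nyquist = 16000.0 Hz


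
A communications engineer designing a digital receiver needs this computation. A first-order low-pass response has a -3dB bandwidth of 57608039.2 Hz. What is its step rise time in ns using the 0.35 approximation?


Rise time from bandwidth relationship:
tr = 0.35 / BW
   = 0.35 / 57608039.2
   = 6.075540929e-09 s
   = 6.0755 ns

6.0755 ns


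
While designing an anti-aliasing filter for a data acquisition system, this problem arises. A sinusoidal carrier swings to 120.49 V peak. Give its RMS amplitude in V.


RMS voltage for a sinusoidal waveform:
V_rms = V_peak / sqrt(2)
      = 120.49 / 1.414214
      = 85.199 V

85.199 V


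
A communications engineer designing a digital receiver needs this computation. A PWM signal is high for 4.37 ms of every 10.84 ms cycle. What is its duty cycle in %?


Duty cycle as a percentage:
DC = (t_on / T) * 100
   = (4.37 / 10.84) * 100
   = 0.403137 * 100
   = 40.31 %

40.31 %


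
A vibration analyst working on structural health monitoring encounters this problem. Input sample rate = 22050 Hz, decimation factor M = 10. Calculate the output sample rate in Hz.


Decimation reduces the sample rate:
fs_out = fs_in / M
       = 22050 / 10
       = 2205.0 Hz

2205.0 Hz


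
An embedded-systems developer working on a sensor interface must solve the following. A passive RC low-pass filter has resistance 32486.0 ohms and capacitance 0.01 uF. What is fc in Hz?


Cutoff frequency of a first-order RC filter:
fc = 1 / (2 * pi * R * C)
C = 0.01 uF = 1e-08 F
fc = 1 / (2 * pi * 32486.0 * 1e-08)
   = 1 / 0.0020411555788904
   = 489.918559 Hz

489.918559 Hz


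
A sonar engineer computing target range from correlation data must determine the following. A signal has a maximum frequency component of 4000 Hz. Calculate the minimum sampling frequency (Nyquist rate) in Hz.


The Nyquist rate is twice the maximum frequency component.
fs_min = 2 * fmax
      = 2 * 4000
      = 8000 Hz

8000


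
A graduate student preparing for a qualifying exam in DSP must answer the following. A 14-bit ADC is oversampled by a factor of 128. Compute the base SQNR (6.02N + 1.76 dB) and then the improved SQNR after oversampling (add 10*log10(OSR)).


Step 1 — baseline SQNR at Nyquist:
SQNR_base = 6.02*N + 1.76
          = 6.02*14 + 1.76
          = 86.04 dB

Step 2 — oversampling processing gain:
G = 10*log10(OSR) = 10*log10(128) = 21.07 dB

Step 3 — total:
SQNR_total = 86.04 + 21.07 = 107.11 dB

Base SQNR = 86.04 dB; oversampled SQNR = 107.11 dB


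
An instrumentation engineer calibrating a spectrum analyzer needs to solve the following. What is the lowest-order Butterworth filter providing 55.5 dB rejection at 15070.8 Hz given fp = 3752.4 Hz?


Butterworth filter order formula:
n = log10(10^(A/10) - 1) / (2 * log10(f_stop/f_pass))
10^(55.5/10) - 1 = 354812.3892
f_stop/f_pass = 15070.8 / 3752.4 = 4.0163
n = 4.5957 -> ceil = 5

5


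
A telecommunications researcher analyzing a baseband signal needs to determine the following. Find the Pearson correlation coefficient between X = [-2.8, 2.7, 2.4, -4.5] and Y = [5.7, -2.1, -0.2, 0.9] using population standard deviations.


Pearson correlation coefficient (population):
r = cov(X,Y) / (std(X) * std(Y))
Mean X = -0.55, Mean Y = 1.075
Cov(X,Y) = -5.94875
Std(X) = 3.159509, Std(Y) = 2.877825
r = -0.6542

-0.6542


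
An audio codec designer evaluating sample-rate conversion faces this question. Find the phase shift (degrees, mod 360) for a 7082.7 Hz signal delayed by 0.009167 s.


Phase shift from frequency and time delay:
phi = 360 * f * t_delay
    = 360 * 7082.7 * 0.009167
    = 23373.76 degrees
    mod 360 = 333.76 degrees

333.76 degrees


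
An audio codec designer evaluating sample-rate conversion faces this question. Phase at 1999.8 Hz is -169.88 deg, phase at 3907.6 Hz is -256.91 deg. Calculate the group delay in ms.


Group delay from phase difference:
tau = -d(phi)/d(omega)
d(phi) = -87.03 deg = -1.51896 rad
d(omega) = 2*pi*(3907.6 - 1999.8) = 11987.0609 rad/s
tau = -(-1.51896) / 11987.0609
    = 0.1267 ms

0.1267 ms


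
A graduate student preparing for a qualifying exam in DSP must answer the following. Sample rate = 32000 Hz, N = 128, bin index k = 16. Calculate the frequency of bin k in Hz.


Frequency of DFT bin k:
f_k = k * fs / N
    = 16 * 32000 / 128
    = 512000 / 128
    = 4000.0 Hz

4000.0 Hz


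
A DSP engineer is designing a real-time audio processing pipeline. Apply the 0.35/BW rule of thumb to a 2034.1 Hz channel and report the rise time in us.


Rise time from bandwidth relationship:
tr = 0.35 / BW
   = 0.35 / 2034.1
   = 0.0001720662701 s
   = 172.0663 us

172.0663 us


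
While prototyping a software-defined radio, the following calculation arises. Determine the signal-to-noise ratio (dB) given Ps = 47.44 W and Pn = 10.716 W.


SNR in decibels:
SNR = 10 * log10(Ps / Pn)
    = 10 * log10(47.44 / 10.716)
    = 10 * log10(4.427)
    = 10 * 0.6461
    = 6.46 dB

6.46 dB


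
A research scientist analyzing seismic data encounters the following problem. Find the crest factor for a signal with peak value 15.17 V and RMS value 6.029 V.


Crest factor is the ratio of peak to RMS:
CF = V_peak / V_rms
   = 15.17 / 6.029
   = 2.5162

2.5162


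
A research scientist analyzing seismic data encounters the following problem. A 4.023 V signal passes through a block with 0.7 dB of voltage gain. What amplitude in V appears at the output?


Output voltage from dB gain:
V_out = V_in * 10^(gain_dB / 20)
      = 4.023 * 10^(0.7 / 20)
      = 4.023 * 1.083927
      = 4.3606 V

4.3606 V


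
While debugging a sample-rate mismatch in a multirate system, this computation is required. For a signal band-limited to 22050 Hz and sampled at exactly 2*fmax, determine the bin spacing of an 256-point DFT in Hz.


Step 1 — Nyquist sampling rate:
fs = 2 * fmax = 2 * 22050 = 44100 Hz

Step 2 — DFT bin spacing:
df = fs / N = 44100 / 256 = 172.2656 Hz

172.2656 Hz


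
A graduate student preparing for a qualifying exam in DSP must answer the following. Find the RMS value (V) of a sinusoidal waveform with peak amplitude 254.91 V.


RMS voltage for a sinusoidal waveform:
V_rms = V_peak / sqrt(2)
      = 254.91 / 1.414214
      = 180.249 V

180.249 V


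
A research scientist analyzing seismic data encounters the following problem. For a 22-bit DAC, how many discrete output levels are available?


Number of quantization levels = 2^N
= 2^22
= 4194304

4194304


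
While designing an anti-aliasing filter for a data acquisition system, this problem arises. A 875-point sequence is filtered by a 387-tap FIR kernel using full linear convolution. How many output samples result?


Linear convolution output length:
L = N + M - 1
  = 875 + 387 - 1
  = 1261 samples

1261


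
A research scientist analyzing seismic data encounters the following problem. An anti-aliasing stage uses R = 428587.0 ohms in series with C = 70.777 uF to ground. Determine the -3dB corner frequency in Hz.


Cutoff frequency of a first-order RC filter:
fc = 1 / (2 * pi * R * C)
C = 70.777 uF = 7.0777e-05 F
fc = 1 / (2 * pi * 428587.0 * 7.0777e-05)
   = 1 / 190.59478461492
   = 0.005247 Hz

0.005247 Hz


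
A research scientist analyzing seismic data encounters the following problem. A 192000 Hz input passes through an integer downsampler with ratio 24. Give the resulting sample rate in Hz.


Decimation reduces the sample rate:
fs_out = fs_in / M
       = 192000 / 24
       = 8000.0 Hz

8000.0 Hz


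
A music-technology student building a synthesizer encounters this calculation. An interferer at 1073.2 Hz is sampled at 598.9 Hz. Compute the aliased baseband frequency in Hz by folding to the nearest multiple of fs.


Compute the nearest integer multiple of fs to the signal:
n = round(1073.2 / 598.9) = 2
f_alias = |1073.2 - 2 * 598.9|
        = |1073.2 - 1197.8|
        = 124.6 Hz

124.6


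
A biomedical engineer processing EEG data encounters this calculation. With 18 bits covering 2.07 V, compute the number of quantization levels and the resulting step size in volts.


Step 1 — number of quantization levels:
L = 2^N = 2^18 = 262144

Step 2 — LSB step size:
delta = Vfs / L
      = 2.07 / 262144
      = 7.9e-06 V

Levels = 262144; step size = 7.9e-06 V


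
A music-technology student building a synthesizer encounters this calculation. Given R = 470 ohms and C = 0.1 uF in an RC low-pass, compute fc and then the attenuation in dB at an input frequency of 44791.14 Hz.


Step 1 — cutoff frequency:
fc = 1 / (2*pi*R*C)
C = 0.1 uF = 1e-07 F
fc = 1 / (2*pi*470*1e-07)
   = 3386.275 Hz

Step 2 — magnitude at f = 44791.14 Hz:
|H(f)| = 1 / sqrt(1 + (f/fc)^2)
f/fc = 44791.14 / 3386.275 = 13.22726
|H| = 1 / sqrt(1 + 174.960407) = 0.0753863
|H|_dB = 20*log10(0.0753863) = -22.45 dB

fc = 3386.275 Hz; |H(44791.14 Hz)| = -22.45 dB


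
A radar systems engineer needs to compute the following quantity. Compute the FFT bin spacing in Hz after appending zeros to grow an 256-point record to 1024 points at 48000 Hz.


Frequency resolution after zero-padding:
N_padded = 256 * 4 = 1024
df = fs / N_padded
   = 48000 / 1024
   = 46.875 Hz

46.875 Hz


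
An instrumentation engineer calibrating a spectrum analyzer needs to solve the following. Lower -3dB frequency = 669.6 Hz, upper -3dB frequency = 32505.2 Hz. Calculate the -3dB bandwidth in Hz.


Bandwidth is the difference of -3dB frequencies:
BW = f_high - f_low
   = 32505.2 - 669.6
   = 31835.6 Hz

31835.6 Hz


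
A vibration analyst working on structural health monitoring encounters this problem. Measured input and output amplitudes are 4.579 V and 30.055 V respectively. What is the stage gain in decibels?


Voltage gain in dB:
G = 20 * log10(Vout / Vin)
  = 20 * log10(30.055 / 4.579)
  = 20 * log10(6.56366)
  = 20 * 0.817146
  = 16.34 dB

16.34 dB


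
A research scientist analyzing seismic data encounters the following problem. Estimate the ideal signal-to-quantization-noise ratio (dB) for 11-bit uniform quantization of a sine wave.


Theoretical SNR for a full-scale sinusoid:
SNR = 6.02 * N + 1.76
    = 6.02 * 11 + 1.76
    = 66.22 + 1.76
    = 67.98 dB

67.98 dB


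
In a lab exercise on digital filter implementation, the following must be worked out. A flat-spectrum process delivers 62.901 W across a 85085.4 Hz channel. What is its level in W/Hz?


Power spectral density:
PSD = P / BW
    = 62.901 / 85085.4
    = 0.00073927 W/Hz

0.00073927 W/Hz


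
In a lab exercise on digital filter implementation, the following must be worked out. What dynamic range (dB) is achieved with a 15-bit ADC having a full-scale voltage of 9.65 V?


Dynamic range from full-scale to LSB:
V_min = V_max / 2^bits = 9.65 / 2^15
DR = 20 * log10(V_max / V_min)
   = 20 * log10(2^15)
   = 20 * 15 * log10(2)
   = 90.31 dB

90.31 dB


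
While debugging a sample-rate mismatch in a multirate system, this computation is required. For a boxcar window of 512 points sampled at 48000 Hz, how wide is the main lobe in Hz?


Main lobe width for a rectangular window:
Width = 2 * fs / N
      = 2 * 48000 / 512
      = 96000 / 512
      = 187.5 Hz

187.5 Hz


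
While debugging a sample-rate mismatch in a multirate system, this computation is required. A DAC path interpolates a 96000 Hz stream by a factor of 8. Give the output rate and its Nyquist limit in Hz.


Step 1 — output sample rate after interpolation by L:
fs_out = L * fs_in = 8 * 96000 = 768000 Hz

Step 2 — Nyquist frequency of the output stream:
f_Nyq = fs_out / 2 = 768000 / 2 = 384000.0 Hz

fs_out = 768000 Hz; f_Nyquist = 384000.0 Hz


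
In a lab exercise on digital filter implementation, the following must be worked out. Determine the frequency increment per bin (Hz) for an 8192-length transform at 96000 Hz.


DFT frequency resolution:
df = fs / N
   = 96000 / 8192
   = 11.7188 Hz

11.7188 Hz


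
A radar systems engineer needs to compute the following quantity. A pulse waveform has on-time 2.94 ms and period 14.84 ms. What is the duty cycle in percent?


Duty cycle as a percentage:
DC = (t_on / T) * 100
   = (2.94 / 14.84) * 100
   = 0.198113 * 100
   = 19.81 %

19.81 %


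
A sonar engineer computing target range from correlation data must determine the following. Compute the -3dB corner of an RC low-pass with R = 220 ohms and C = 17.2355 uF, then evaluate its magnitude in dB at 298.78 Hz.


Step 1 — cutoff frequency:
fc = 1 / (2*pi*R*C)
C = 17.2355 uF = 1.72355e-05 F
fc = 1 / (2*pi*220*1.72355e-05)
   = 41.9733 Hz

Step 2 — magnitude at f = 298.78 Hz:
|H(f)| = 1 / sqrt(1 + (f/fc)^2)
f/fc = 298.78 / 41.9733 = 7.118335
|H| = 1 / sqrt(1 + 50.670693) = 0.1391162
|H|_dB = 20*log10(0.1391162) = -17.13 dB

fc = 41.9733 Hz; |H(298.78 Hz)| = -17.13 dB


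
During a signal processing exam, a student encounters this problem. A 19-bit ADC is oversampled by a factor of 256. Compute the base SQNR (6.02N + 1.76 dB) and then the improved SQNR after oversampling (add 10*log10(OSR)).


Step 1 — baseline SQNR at Nyquist:
SQNR_base = 6.02*N + 1.76
          = 6.02*19 + 1.76
          = 116.14 dB

Step 2 — oversampling processing gain:
G = 10*log10(OSR) = 10*log10(256) = 24.08 dB

Step 3 — total:
SQNR_total = 116.14 + 24.08 = 140.22 dB

Base SQNR = 116.14 dB; oversampled SQNR = 140.22 dB


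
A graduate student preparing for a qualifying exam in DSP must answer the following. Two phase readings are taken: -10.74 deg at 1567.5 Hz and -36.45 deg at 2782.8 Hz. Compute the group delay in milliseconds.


Group delay from phase difference:
tau = -d(phi)/d(omega)
d(phi) = -25.71 deg = -0.448724 rad
d(omega) = 2*pi*(2782.8 - 1567.5) = 7635.9551 rad/s
tau = -(-0.448724) / 7635.9551
    = 0.0588 ms

0.0588 ms


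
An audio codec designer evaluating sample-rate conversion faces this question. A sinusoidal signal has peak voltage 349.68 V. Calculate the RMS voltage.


RMS voltage for a sinusoidal waveform:
V_rms = V_peak / sqrt(2)
      = 349.68 / 1.414214
      = 247.261 V

247.261 V


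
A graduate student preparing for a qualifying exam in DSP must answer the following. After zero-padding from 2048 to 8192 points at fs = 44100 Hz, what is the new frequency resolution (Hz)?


Frequency resolution after zero-padding:
N_padded = 2048 * 4 = 8192
df = fs / N_padded
   = 44100 / 8192
   = 5.3833 Hz

5.3833 Hz


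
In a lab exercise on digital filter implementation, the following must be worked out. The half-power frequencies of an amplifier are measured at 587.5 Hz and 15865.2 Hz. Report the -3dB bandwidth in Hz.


Bandwidth is the difference of -3dB frequencies:
BW = f_high - f_low
   = 15865.2 - 587.5
   = 15277.7 Hz

15277.7 Hz


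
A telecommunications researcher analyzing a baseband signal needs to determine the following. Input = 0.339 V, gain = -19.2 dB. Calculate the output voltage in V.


Output voltage from dB gain:
V_out = V_in * 10^(gain_dB / 20)
      = 0.339 * 10^(-19.2 / 20)
      = 0.339 * 0.109648
      = 0.0372 V

0.0372 V


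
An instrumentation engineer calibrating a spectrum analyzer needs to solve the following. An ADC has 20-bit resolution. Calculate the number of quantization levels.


Number of quantization levels = 2^N
= 2^20
= 1048576

1048576


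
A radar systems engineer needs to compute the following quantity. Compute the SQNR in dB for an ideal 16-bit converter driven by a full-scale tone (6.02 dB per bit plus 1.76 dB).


Theoretical SNR for a full-scale sinusoid:
SNR = 6.02 * N + 1.76
    = 6.02 * 16 + 1.76
    = 96.32 + 1.76
    = 98.08 dB

98.08 dB


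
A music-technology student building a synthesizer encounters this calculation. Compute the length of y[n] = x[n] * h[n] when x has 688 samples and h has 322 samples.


Linear convolution output length:
L = N + M - 1
  = 688 + 322 - 1
  = 1009 samples

1009


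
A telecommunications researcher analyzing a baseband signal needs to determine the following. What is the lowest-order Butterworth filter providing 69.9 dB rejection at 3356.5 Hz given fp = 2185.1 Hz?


Butterworth filter order formula:
n = log10(10^(A/10) - 1) / (2 * log10(f_stop/f_pass))
10^(69.9/10) - 1 = 9772371.2096
f_stop/f_pass = 3356.5 / 2185.1 = 1.5361
n = 18.7485 -> ceil = 19

19


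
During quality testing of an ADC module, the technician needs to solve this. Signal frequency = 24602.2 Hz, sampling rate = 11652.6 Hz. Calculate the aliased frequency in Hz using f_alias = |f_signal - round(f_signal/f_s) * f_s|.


Compute the nearest integer multiple of fs to the signal:
n = round(24602.2 / 11652.6) = 2
f_alias = |24602.2 - 2 * 11652.6|
        = |24602.2 - 23305.2|
        = 1297.0 Hz

1297.0


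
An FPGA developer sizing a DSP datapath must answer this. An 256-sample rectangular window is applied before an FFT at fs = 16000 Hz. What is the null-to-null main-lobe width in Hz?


Main lobe width for a rectangular window:
Width = 2 * fs / N
      = 2 * 16000 / 256
      = 32000 / 256
      = 125.0 Hz

125.0 Hz


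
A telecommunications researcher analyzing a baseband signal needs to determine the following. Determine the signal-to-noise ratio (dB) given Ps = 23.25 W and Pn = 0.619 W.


SNR in decibels:
SNR = 10 * log10(Ps / Pn)
    = 10 * log10(23.25 / 0.619)
    = 10 * log10(37.5606)
    = 10 * 1.5747
    = 15.75 dB

15.75 dB


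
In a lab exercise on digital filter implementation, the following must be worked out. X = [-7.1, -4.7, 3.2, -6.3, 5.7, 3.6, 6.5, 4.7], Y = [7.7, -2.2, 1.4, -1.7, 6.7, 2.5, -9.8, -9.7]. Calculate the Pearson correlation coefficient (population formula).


Pearson correlation coefficient (population):
r = cov(X,Y) / (std(X) * std(Y))
Mean X = 0.7, Mean Y = -0.6375
Cov(X,Y) = -10.95875
Std(X) = 5.34205, Std(Y) = 6.194743
r = -0.3312

-0.3312


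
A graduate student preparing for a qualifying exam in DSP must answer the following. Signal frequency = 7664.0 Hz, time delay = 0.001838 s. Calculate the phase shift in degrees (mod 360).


Phase shift from frequency and time delay:
phi = 360 * f * t_delay
    = 360 * 7664.0 * 0.001838
    = 5071.12 degrees
    mod 360 = 31.12 degrees

31.12 degrees


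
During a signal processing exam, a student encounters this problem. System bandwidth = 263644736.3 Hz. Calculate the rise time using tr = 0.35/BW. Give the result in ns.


Rise time from bandwidth relationship:
tr = 0.35 / BW
   = 0.35 / 263644736.3
   = 1.327544046e-09 s
   = 1.3275 ns

1.3275 ns


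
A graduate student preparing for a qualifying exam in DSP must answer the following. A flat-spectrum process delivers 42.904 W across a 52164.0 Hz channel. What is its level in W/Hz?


Power spectral density:
PSD = P / BW
    = 42.904 / 52164.0
    = 0.00082248 W/Hz

0.00082248 W/Hz


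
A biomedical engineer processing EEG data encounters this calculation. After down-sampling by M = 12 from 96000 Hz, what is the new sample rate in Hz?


Decimation reduces the sample rate:
fs_out = fs_in / M
       = 96000 / 12
       = 8000.0 Hz

8000.0 Hz


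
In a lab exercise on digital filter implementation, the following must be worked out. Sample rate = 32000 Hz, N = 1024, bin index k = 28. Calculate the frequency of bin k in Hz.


Frequency of DFT bin k:
f_k = k * fs / N
    = 28 * 32000 / 1024
    = 896000 / 1024
    = 875.0 Hz

875.0 Hz


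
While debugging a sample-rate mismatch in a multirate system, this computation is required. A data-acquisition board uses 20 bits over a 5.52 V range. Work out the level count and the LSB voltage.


Step 1 — number of quantization levels:
L = 2^N = 2^20 = 1048576

Step 2 — LSB step size:
delta = Vfs / L
      = 5.52 / 1048576
      = 5.26e-06 V

Levels = 1048576; step size = 5.26e-06 V


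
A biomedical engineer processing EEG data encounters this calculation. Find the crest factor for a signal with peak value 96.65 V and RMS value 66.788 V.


Crest factor is the ratio of peak to RMS:
CF = V_peak / V_rms
   = 96.65 / 66.788
   = 1.4471

1.4471


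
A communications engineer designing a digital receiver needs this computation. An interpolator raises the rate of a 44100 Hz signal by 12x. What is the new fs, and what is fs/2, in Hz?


Step 1 — output sample rate after interpolation by L:
fs_out = L * fs_in = 12 * 44100 = 529200 Hz

Step 2 — Nyquist frequency of the output stream:
f_Nyq = fs_out / 2 = 529200 / 2 = 264600.0 Hz

fs_out = 529200 Hz; f_Nyquist = 264600.0 Hz


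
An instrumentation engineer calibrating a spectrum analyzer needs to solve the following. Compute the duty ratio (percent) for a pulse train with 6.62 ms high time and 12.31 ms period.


Duty cycle as a percentage:
DC = (t_on / T) * 100
   = (6.62 / 12.31) * 100
   = 0.537774 * 100
   = 53.78 %

53.78 %


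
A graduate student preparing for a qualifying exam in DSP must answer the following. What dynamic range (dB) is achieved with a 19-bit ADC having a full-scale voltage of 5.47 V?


Dynamic range from full-scale to LSB:
V_min = V_max / 2^bits = 5.47 / 2^19
DR = 20 * log10(V_max / V_min)
   = 20 * log10(2^19)
   = 20 * 19 * log10(2)
   = 114.39 dB

114.39 dB


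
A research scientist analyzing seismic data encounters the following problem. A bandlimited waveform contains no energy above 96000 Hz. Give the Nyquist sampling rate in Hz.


The Nyquist rate is twice the maximum frequency component.
fs_min = 2 * fmax
      = 2 * 96000
      = 192000 Hz

192000


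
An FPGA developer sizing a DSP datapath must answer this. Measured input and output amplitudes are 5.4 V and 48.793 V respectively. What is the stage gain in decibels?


Voltage gain in dB:
G = 20 * log10(Vout / Vin)
  = 20 * log10(48.793 / 5.4)
  = 20 * log10(9.035741)
  = 20 * 0.955964
  = 19.12 dB

19.12 dB


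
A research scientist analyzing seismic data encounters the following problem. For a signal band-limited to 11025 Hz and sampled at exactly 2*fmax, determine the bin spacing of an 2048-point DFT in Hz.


Step 1 — Nyquist sampling rate:
fs = 2 * fmax = 2 * 11025 = 22050 Hz

Step 2 — DFT bin spacing:
df = fs / N = 22050 / 2048 = 10.7666 Hz

10.7666 Hz


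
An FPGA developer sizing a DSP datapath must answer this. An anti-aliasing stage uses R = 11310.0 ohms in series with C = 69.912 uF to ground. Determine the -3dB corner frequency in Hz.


Cutoff frequency of a first-order RC filter:
fc = 1 / (2 * pi * R * C)
C = 69.912 uF = 6.9912e-05 F
fc = 1 / (2 * pi * 11310.0 * 6.9912e-05)
   = 1 / 4.9681442790215
   = 0.201282 Hz

0.201282 Hz


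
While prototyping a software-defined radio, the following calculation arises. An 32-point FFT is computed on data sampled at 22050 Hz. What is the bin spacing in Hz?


DFT frequency resolution:
df = fs / N
   = 22050 / 32
   = 689.0625 Hz

689.0625 Hz


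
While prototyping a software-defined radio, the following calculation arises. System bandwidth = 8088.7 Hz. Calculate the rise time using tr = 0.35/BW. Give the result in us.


Rise time from bandwidth relationship:
tr = 0.35 / BW
   = 0.35 / 8088.7
   = 4.32702412e-05 s
   = 43.2702 us

43.2702 us


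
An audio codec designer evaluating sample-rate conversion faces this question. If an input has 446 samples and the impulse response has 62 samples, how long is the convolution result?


Linear convolution output length:
L = N + M - 1
  = 446 + 62 - 1
  = 507 samples

507


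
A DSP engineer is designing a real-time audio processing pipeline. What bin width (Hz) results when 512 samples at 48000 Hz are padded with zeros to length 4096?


Frequency resolution after zero-padding:
N_padded = 512 * 8 = 4096
df = fs / N_padded
   = 48000 / 4096
   = 11.7188 Hz

11.7188 Hz


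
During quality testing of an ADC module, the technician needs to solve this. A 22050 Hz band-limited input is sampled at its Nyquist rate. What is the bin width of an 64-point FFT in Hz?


Step 1 — Nyquist sampling rate:
fs = 2 * fmax = 2 * 22050 = 44100 Hz

Step 2 — DFT bin spacing:
df = fs / N = 44100 / 64 = 689.0625 Hz

689.0625 Hz


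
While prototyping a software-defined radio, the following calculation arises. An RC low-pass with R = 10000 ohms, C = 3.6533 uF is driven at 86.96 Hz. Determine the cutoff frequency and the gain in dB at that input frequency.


Step 1 — cutoff frequency:
fc = 1 / (2*pi*R*C)
C = 3.6533 uF = 3.6533e-06 F
fc = 1 / (2*pi*10000*3.6533e-06)
   = 4.35647 Hz

Step 2 — magnitude at f = 86.96 Hz:
|H(f)| = 1 / sqrt(1 + (f/fc)^2)
f/fc = 86.96 / 4.35647 = 19.961115
|H| = 1 / sqrt(1 + 398.446112) = 0.0500347
|H|_dB = 20*log10(0.0500347) = -26.01 dB

fc = 4.35647 Hz; |H(86.96 Hz)| = -26.01 dB


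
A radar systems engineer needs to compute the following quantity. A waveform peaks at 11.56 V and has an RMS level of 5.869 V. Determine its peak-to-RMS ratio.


Crest factor is the ratio of peak to RMS:
CF = V_peak / V_rms
   = 11.56 / 5.869
   = 1.9697

1.9697


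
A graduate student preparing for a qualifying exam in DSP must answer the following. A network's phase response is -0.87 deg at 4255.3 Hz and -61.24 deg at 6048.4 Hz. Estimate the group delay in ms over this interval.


Group delay from phase difference:
tau = -d(phi)/d(omega)
d(phi) = -60.37 deg = -1.053655 rad
d(omega) = 2*pi*(6048.4 - 4255.3) = 11266.3796 rad/s
tau = -(-1.053655) / 11266.3796
    = 0.0935 ms

0.0935 ms


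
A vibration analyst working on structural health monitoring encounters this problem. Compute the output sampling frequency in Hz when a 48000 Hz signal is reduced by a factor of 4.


Decimation reduces the sample rate:
fs_out = fs_in / M
       = 48000 / 4
       = 12000.0 Hz

12000.0 Hz


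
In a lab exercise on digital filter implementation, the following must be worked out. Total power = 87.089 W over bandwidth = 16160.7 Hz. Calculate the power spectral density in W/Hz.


Power spectral density:
PSD = P / BW
    = 87.089 / 16160.7
    = 0.00538894 W/Hz

0.00538894 W/Hz


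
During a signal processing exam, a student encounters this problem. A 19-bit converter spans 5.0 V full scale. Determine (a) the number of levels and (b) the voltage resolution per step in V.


Step 1 — number of quantization levels:
L = 2^N = 2^19 = 524288

Step 2 — LSB step size:
delta = Vfs / L
      = 5.0 / 524288
      = 9.54e-06 V

Levels = 524288; step size = 9.54e-06 V


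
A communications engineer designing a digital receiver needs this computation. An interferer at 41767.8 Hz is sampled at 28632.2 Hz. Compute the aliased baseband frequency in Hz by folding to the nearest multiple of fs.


Compute the nearest integer multiple of fs to the signal:
n = round(41767.8 / 28632.2) = 1
f_alias = |41767.8 - 1 * 28632.2|
        = |41767.8 - 28632.2|
        = 13135.6 Hz

13135.6


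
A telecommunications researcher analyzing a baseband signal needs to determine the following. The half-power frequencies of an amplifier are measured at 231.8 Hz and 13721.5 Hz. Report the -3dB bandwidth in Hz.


Bandwidth is the difference of -3dB frequencies:
BW = f_high - f_low
   = 13721.5 - 231.8
   = 13489.7 Hz

13489.7 Hz


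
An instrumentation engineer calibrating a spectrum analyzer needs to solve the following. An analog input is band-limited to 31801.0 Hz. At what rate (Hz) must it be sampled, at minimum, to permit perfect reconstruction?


The Nyquist rate is twice the maximum frequency component.
fs_min = 2 * fmax
      = 2 * 31801.0
      = 63602.0 Hz

63602.0


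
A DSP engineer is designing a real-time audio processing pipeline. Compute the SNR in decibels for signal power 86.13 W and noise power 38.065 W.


SNR in decibels:
SNR = 10 * log10(Ps / Pn)
    = 10 * log10(86.13 / 38.065)
    = 10 * log10(2.2627)
    = 10 * 0.3546
    = 3.55 dB

3.55 dB


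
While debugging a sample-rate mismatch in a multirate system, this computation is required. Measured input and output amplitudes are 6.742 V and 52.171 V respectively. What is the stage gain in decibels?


Voltage gain in dB:
G = 20 * log10(Vout / Vin)
  = 20 * log10(52.171 / 6.742)
  = 20 * log10(7.738208)
  = 20 * 0.88864
  = 17.77 dB

17.77 dB


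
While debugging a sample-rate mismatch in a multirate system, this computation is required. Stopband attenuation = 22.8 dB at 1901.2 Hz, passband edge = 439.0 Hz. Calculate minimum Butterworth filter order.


Butterworth filter order formula:
n = log10(10^(A/10) - 1) / (2 * log10(f_stop/f_pass))
10^(22.8/10) - 1 = 189.5461
f_stop/f_pass = 1901.2 / 439.0 = 4.3308
n = 1.7891 -> ceil = 2

2


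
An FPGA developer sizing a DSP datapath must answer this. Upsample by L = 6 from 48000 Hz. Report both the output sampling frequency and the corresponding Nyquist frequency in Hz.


Step 1 — output sample rate after interpolation by L:
fs_out = L * fs_in = 6 * 48000 = 288000 Hz

Step 2 — Nyquist frequency of the output stream:
f_Nyq = fs_out / 2 = 288000 / 2 = 144000.0 Hz

fs_out = 288000 Hz; f_Nyquist = 144000.0 Hz


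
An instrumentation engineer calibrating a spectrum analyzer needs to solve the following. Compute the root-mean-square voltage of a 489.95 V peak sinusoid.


RMS voltage for a sinusoidal waveform:
V_rms = V_peak / sqrt(2)
      = 489.95 / 1.414214
      = 346.447 V

346.447 V


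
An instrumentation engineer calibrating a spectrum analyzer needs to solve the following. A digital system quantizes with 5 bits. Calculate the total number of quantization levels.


Number of quantization levels = 2^N
= 2^5
= 32

32


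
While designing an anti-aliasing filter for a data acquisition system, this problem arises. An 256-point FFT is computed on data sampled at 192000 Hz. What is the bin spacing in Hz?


DFT frequency resolution:
df = fs / N
   = 192000 / 256
   = 750.0 Hz

750.0 Hz


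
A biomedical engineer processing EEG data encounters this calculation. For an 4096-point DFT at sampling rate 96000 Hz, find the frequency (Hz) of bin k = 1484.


Frequency of DFT bin k:
f_k = k * fs / N
    = 1484 * 96000 / 4096
    = 142464000 / 4096
    = 34781.25 Hz

34781.25 Hz


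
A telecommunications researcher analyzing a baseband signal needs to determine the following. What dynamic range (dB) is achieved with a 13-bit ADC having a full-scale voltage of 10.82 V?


Dynamic range from full-scale to LSB:
V_min = V_max / 2^bits = 10.82 / 2^13
DR = 20 * log10(V_max / V_min)
   = 20 * log10(2^13)
   = 20 * 13 * log10(2)
   = 78.27 dB

78.27 dB


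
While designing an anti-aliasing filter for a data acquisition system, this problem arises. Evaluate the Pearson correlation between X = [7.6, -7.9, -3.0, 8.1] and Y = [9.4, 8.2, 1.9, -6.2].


Pearson correlation coefficient (population):
r = cov(X,Y) / (std(X) * std(Y))
Mean X = 1.2, Mean Y = 3.325
Cov(X,Y) = -16.305
Std(X) = 6.874227, Std(Y) = 6.193293
r = -0.383

-0.383


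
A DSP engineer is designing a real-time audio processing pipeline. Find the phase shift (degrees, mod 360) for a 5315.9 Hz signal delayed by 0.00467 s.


Phase shift from frequency and time delay:
phi = 360 * f * t_delay
    = 360 * 5315.9 * 0.00467
    = 8937.09 degrees
    mod 360 = 297.09 degrees

297.09 degrees


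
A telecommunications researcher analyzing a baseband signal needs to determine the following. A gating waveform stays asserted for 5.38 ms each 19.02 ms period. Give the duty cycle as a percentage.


Duty cycle as a percentage:
DC = (t_on / T) * 100
   = (5.38 / 19.02) * 100
   = 0.28286 * 100
   = 28.29 %

28.29 %


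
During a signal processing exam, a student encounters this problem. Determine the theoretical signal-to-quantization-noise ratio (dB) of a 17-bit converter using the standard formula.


Theoretical SNR for a full-scale sinusoid:
SNR = 6.02 * N + 1.76
    = 6.02 * 17 + 1.76
    = 102.34 + 1.76
    = 104.1 dB

104.1 dB


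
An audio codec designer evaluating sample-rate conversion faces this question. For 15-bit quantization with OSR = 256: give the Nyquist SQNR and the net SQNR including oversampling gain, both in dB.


Step 1 — baseline SQNR at Nyquist:
SQNR_base = 6.02*N + 1.76
          = 6.02*15 + 1.76
          = 92.06 dB

Step 2 — oversampling processing gain:
G = 10*log10(OSR) = 10*log10(256) = 24.08 dB

Step 3 — total:
SQNR_total = 92.06 + 24.08 = 116.14 dB

Base SQNR = 92.06 dB; oversampled SQNR = 116.14 dB


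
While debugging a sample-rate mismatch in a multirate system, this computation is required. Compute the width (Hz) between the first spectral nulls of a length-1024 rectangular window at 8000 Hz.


Main lobe width for a rectangular window:
Width = 2 * fs / N
      = 2 * 8000 / 1024
      = 16000 / 1024
      = 15.625 Hz

15.625 Hz


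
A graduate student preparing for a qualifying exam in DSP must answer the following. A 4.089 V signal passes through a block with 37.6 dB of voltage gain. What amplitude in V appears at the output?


Output voltage from dB gain:
V_out = V_in * 10^(gain_dB / 20)
      = 4.089 * 10^(37.6 / 20)
      = 4.089 * 75.857758
      = 310.1824 V

310.1824 V


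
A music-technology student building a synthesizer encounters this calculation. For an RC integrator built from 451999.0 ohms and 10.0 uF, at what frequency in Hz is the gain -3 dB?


Cutoff frequency of a first-order RC filter:
fc = 1 / (2 * pi * R * C)
C = 10.0 uF = 1e-05 F
fc = 1 / (2 * pi * 451999.0 * 1e-05)
   = 1 / 28.399934756599
   = 0.035211 Hz

0.035211 Hz


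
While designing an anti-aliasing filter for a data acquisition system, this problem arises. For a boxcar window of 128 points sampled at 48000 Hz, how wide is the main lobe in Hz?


Main lobe width for a rectangular window:
Width = 2 * fs / N
      = 2 * 48000 / 128
      = 96000 / 128
      = 750.0 Hz

750.0 Hz
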